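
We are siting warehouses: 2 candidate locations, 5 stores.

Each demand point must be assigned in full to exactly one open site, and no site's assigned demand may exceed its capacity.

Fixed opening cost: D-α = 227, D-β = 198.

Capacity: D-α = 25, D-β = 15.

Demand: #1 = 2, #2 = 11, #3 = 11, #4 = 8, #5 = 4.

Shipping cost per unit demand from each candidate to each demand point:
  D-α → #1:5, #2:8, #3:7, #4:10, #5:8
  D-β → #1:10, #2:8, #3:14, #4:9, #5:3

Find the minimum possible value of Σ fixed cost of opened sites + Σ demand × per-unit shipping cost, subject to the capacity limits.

Open {D-α, D-β}; cheapest assignment that respects the capacities:
  D-α (cap 25, load 24): #1, #2, #3 — cost 2×5 + 11×8 + 11×7 = 175
  D-β (cap 15, load 12): #4, #5 — cost 8×9 + 4×3 = 84
  Shipping 259, fixed 425 → total 684.
  Any other capacity-feasible assignment to {D-α, D-β} ships for at least 259.
Total demand is 36 and no other set of sites has combined capacity ≥ 36, so {D-α, D-β} is the only feasible choice of open sites. Minimum: 684.

684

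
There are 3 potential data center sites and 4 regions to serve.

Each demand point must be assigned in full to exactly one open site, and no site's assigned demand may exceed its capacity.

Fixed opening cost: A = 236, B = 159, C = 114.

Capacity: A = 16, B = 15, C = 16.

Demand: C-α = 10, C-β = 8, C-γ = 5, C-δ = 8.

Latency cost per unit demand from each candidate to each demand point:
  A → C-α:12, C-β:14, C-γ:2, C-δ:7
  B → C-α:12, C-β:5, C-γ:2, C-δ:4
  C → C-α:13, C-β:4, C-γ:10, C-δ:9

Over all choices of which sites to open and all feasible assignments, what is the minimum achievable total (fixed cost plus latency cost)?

507

Open {B, C}; cheapest assignment that respects the capacities:
  B (cap 15, load 15): C-α, C-γ — cost 10×12 + 5×2 = 130
  C (cap 16, load 16): C-β, C-δ — cost 8×4 + 8×9 = 104
  Shipping 234, fixed 273 → total 507.
  Any other capacity-feasible assignment to {B, C} ships for at least 234.
Compare {A, C}: its best feasible assignment gives total 584.
Compare {A, B}: its best feasible assignment gives total 693.
Every other set of open sites that can feasibly serve all demand totals ≥ 584 even under its best assignment. Minimum: 507.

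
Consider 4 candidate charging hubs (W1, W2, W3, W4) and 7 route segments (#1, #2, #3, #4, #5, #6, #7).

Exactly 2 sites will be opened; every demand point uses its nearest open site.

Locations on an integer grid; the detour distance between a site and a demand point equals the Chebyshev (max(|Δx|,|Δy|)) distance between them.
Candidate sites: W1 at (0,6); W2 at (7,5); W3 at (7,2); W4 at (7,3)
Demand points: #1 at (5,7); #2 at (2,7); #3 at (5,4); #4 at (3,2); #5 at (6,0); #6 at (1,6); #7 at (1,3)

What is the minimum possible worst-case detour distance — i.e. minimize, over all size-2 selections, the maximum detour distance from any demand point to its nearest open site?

Open {W1, W4}.
  Farthest demand point is #1 at detour distance 4 (to W4); all others are ≤ 4.
With {W1, W2} the worst case is 5.
With {W1, W3} the worst case is 5.
No size-2 selection achieves below 4.

4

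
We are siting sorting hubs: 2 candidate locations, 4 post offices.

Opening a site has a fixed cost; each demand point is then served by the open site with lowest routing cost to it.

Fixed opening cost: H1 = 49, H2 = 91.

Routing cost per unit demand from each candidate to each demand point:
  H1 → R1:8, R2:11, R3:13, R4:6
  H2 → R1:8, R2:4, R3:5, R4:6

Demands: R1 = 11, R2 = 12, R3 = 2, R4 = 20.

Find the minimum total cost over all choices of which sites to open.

357

Open {H2}: assign each demand point to its cheapest open site.
  R1→H2 11×8=88, R2→H2 12×4=48, R3→H2 2×5=10, R4→H2 20×6=120
  routing cost 266, fixed 91 → total 357.
Compare {H1, H2}: routing cost 266 + fixed 140 = 406.
Compare {H1}: routing cost 366 + fixed 49 = 415.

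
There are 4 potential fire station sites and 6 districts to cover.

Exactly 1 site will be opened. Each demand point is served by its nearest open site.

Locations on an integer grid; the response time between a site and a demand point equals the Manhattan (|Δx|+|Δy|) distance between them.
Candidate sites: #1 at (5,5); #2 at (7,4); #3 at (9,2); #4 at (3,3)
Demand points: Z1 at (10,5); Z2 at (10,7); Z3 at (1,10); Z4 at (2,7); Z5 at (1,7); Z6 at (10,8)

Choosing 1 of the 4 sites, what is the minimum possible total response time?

Open {#1}.
  Z1→#1 5, Z2→#1 7, Z3→#1 9, Z4→#1 5, Z5→#1 6, Z6→#1 8  ⇒ total 40.
Compare {#2}: total 46.
Compare {#4}: total 52.
No size-1 selection does better; minimum is 40.

40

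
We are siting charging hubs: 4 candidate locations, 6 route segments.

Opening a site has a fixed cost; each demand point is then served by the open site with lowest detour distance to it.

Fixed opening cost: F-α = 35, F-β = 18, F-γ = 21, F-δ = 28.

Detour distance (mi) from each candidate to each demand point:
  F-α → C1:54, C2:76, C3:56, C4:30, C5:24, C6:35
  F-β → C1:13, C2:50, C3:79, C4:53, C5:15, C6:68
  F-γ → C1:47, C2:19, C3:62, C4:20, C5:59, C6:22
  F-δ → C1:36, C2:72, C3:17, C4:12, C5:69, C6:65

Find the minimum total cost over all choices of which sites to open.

Open {F-β, F-γ, F-δ}: assign each demand point to its cheapest open site.
  C1→F-β 13, C2→F-γ 19, C3→F-δ 17, C4→F-δ 12, C5→F-β 15, C6→F-γ 22
  detour distance 98, fixed 67 → total 165.
Compare {F-β, F-γ}: detour distance 151 + fixed 39 = 190.
Compare {F-α, F-β, F-γ, F-δ}: detour distance 98 + fixed 102 = 200.
Compare {F-γ, F-δ}: detour distance 165 + fixed 49 = 214.
All other subsets cost ≥ 190. Minimum total cost: 165.

165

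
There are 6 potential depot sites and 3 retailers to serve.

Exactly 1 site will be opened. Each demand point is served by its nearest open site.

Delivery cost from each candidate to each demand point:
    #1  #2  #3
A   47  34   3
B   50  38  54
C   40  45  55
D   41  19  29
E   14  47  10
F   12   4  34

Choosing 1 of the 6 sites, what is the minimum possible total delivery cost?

50

Open {F}.
  #1→F 12, #2→F 4, #3→F 34  ⇒ total 50.
Compare {E}: total 71.
Compare {A}: total 84.
No size-1 selection does better; minimum is 50.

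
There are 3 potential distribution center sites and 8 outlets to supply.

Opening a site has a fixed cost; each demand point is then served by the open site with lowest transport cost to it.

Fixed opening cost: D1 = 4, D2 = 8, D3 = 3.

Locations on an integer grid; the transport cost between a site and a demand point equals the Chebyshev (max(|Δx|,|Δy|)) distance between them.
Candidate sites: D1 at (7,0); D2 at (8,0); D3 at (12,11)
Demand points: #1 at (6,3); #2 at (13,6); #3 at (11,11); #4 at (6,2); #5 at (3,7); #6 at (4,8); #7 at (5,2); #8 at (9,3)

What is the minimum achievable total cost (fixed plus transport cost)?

Open {D1, D3}: assign each demand point to its cheapest open site.
  #1→D1 3, #2→D3 5, #3→D3 1, #4→D1 2, #5→D1 7, #6→D1 8, #7→D1 2, #8→D1 3
  transport cost 31, fixed 7 → total 38.
Compare {D2, D3}: transport cost 32 + fixed 11 = 43.
Compare {D1}: transport cost 42 + fixed 4 = 46.
Compare {D1, D2, D3}: transport cost 31 + fixed 15 = 46.
All other subsets cost ≥ 43. Minimum total cost: 38.

38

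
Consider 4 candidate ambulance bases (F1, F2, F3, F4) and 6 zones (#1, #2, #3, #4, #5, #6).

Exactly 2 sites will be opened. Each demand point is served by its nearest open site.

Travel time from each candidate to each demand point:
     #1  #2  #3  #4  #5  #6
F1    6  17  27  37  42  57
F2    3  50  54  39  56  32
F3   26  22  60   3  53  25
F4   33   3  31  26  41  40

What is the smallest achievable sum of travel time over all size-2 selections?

120

Open {F1, F3}.
  #1→F1 6, #2→F1 17, #3→F1 27, #4→F3 3, #5→F1 42, #6→F3 25  ⇒ total 120.
Compare {F3, F4}: total 129.
Compare {F2, F4}: total 136.
No size-2 selection does better; minimum is 120.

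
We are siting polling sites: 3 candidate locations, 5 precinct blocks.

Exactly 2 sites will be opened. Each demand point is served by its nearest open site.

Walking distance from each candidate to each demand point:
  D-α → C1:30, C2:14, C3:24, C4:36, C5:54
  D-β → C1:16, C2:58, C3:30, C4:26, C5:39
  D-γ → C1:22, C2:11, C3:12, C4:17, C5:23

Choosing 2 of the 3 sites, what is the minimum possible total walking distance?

Open {D-β, D-γ}.
  C1→D-β 16, C2→D-γ 11, C3→D-γ 12, C4→D-γ 17, C5→D-γ 23  ⇒ total 79.
Compare {D-α, D-γ}: total 85.
Compare {D-α, D-β}: total 119.

79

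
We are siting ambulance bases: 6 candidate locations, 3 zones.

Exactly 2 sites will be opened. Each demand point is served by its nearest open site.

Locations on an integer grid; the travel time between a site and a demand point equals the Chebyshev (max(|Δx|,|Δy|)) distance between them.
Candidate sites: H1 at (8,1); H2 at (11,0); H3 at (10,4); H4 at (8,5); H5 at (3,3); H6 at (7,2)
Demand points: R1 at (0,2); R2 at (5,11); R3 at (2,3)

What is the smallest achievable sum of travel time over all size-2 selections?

Open {H4, H5}.
  R1→H5 3, R2→H4 6, R3→H5 1  ⇒ total 10.
Compare {H3, H5}: total 11.
Compare {H1, H5}: total 12.
No size-2 selection does better; minimum is 10.

10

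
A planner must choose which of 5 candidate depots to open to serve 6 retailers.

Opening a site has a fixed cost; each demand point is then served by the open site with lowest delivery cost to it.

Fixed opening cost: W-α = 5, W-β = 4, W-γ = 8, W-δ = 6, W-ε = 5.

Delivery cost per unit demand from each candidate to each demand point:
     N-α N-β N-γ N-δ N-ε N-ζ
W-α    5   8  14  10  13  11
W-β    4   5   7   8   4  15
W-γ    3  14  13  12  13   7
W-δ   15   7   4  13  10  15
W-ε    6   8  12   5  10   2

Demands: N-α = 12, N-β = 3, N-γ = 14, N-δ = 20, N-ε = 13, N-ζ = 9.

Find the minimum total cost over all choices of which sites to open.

300

Open {W-β, W-γ, W-δ, W-ε}: assign each demand point to its cheapest open site.
  N-α→W-γ 12×3=36, N-β→W-β 3×5=15, N-γ→W-δ 14×4=56, N-δ→W-ε 20×5=100, N-ε→W-β 13×4=52, N-ζ→W-ε 9×2=18
  delivery cost 277, fixed 23 → total 300.
Compare {W-β, W-δ, W-ε}: delivery cost 289 + fixed 15 = 304.
Compare {W-α, W-β, W-γ, W-δ, W-ε}: delivery cost 277 + fixed 28 = 305.
Compare {W-α, W-β, W-δ, W-ε}: delivery cost 289 + fixed 20 = 309.
All other subsets cost ≥ 304. Minimum total cost: 300.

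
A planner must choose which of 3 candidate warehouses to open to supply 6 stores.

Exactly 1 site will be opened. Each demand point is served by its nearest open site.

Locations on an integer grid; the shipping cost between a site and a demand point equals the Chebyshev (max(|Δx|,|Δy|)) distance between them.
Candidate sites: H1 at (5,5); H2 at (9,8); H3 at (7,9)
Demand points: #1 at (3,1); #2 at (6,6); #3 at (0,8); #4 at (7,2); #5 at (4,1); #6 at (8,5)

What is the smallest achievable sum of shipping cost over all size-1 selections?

Open {H1}.
  #1→H1 4, #2→H1 1, #3→H1 5, #4→H1 3, #5→H1 4, #6→H1 3  ⇒ total 20.
Compare {H2}: total 35.
Compare {H3}: total 37.

20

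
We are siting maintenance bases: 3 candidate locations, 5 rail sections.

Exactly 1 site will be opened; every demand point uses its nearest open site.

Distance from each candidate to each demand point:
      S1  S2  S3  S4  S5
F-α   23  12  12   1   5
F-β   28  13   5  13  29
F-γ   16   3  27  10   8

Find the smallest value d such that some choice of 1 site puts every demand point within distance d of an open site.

23

Open {F-α}.
  Farthest demand point is S1 at distance 23 (to F-α); all others are ≤ 23.
With {F-γ} the worst case is 27.
With {F-β} the worst case is 29.
No size-1 selection achieves below 23.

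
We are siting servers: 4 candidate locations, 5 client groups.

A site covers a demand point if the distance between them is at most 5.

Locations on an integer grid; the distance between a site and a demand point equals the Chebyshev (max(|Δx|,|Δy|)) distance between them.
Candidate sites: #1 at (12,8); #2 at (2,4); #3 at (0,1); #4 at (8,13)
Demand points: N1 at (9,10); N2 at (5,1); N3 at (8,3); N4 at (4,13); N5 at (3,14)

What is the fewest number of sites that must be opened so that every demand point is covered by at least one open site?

3

Coverage sets (demand points within 5 of each site):
  #1: {N1, N3}
  #2: {N2}
  #3: {N2}
  #4: {N1, N4, N5}
No 2 sites suffice: every size-2 union leaves at least one demand point uncovered.
But {#1, #2, #4} covers everything, so the minimum is 3.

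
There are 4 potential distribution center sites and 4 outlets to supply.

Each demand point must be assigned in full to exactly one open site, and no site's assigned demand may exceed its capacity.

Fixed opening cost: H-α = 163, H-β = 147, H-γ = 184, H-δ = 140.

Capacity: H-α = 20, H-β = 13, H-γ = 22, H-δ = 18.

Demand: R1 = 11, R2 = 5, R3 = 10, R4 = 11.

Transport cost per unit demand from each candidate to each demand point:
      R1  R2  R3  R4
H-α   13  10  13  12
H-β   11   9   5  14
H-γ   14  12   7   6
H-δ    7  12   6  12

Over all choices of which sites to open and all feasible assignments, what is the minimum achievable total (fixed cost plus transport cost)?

Open {H-γ, H-δ}; cheapest assignment that respects the capacities:
  H-γ (cap 22, load 21): R3, R4 — cost 10×7 + 11×6 = 136
  H-δ (cap 18, load 16): R1, R2 — cost 11×7 + 5×12 = 137
  Shipping 273, fixed 324 → total 597.
  Any other capacity-feasible assignment to {H-γ, H-δ} ships for at least 273.
Compare {H-α, H-γ}: its best feasible assignment gives total 676.
Compare {H-β, H-γ, H-δ}: its best feasible assignment gives total 724.
Every other set of open sites that can feasibly serve all demand totals ≥ 676 even under its best assignment. Minimum: 597.

597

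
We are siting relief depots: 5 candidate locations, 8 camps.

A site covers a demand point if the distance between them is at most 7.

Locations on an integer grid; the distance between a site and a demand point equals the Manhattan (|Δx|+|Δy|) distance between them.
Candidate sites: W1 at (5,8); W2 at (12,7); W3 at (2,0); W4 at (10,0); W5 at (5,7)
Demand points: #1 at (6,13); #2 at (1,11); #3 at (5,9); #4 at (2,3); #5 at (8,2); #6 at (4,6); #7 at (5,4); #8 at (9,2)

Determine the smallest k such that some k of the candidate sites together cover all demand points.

3

Coverage sets (demand points within 7 of each site):
  W1: {#1, #2, #3, #6, #7}
  W2: {}
  W3: {#4, #7}
  W4: {#5, #8}
  W5: {#1, #3, #4, #6, #7}
No 2 sites suffice: every size-2 union leaves at least one demand point uncovered.
But {W1, W3, W4} covers everything, so the minimum is 3.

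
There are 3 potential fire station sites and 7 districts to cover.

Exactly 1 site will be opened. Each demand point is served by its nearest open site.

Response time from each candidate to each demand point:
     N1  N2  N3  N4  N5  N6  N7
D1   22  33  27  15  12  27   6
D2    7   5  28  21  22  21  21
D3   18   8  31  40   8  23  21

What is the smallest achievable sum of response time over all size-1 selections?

Open {D2}.
  N1→D2 7, N2→D2 5, N3→D2 28, N4→D2 21, N5→D2 22, N6→D2 21, N7→D2 21  ⇒ total 125.
Compare {D1}: total 142.
Compare {D3}: total 149.

125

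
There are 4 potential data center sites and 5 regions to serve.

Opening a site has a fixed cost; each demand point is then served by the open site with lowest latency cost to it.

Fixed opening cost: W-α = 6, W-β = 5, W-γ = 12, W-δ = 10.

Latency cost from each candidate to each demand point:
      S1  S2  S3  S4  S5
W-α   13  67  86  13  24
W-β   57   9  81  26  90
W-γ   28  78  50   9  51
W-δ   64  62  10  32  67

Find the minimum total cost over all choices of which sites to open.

90

Open {W-α, W-β, W-δ}: assign each demand point to its cheapest open site.
  S1→W-α 13, S2→W-β 9, S3→W-δ 10, S4→W-α 13, S5→W-α 24
  latency cost 69, fixed 21 → total 90.
Compare {W-α, W-β, W-γ, W-δ}: latency cost 65 + fixed 33 = 98.
Compare {W-α, W-β, W-γ}: latency cost 105 + fixed 23 = 128.
Compare {W-β, W-γ, W-δ}: latency cost 107 + fixed 27 = 134.
All other subsets cost ≥ 98. Minimum total cost: 90.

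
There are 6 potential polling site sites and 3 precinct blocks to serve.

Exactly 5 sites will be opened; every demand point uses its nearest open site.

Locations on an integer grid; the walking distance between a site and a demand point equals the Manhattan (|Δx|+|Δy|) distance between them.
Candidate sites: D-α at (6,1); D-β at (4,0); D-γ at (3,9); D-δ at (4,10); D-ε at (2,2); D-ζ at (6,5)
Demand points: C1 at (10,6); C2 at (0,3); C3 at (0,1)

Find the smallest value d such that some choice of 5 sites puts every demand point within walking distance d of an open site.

5

Open {D-α, D-β, D-γ, D-ε, D-ζ}.
  Farthest demand point is C1 at walking distance 5 (to D-ζ); all others are ≤ 5.
With {D-α, D-β, D-δ, D-ε, D-ζ} the worst case is 5.
With {D-α, D-γ, D-δ, D-ε, D-ζ} the worst case is 5.
No size-5 selection achieves below 5.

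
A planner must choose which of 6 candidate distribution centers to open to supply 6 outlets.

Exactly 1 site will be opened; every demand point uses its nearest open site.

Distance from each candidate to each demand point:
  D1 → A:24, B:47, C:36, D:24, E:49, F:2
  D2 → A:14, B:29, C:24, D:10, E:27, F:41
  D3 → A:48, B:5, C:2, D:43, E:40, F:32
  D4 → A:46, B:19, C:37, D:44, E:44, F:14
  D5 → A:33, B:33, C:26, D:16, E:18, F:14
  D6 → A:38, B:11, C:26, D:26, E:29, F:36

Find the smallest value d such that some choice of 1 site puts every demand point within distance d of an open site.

33

Open {D5}.
  Farthest demand point is A at distance 33 (to D5); all others are ≤ 33.
With {D6} the worst case is 38.
With {D2} the worst case is 41.
No size-1 selection achieves below 33.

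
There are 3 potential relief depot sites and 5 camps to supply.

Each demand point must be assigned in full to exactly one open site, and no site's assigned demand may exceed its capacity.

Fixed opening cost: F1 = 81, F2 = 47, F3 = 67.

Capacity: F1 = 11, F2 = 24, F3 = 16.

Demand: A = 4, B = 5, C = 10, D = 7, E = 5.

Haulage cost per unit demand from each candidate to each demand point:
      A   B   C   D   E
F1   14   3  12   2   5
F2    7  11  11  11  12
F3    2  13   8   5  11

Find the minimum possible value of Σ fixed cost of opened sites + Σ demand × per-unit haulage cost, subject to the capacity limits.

Open {F2, F3}; cheapest assignment that respects the capacities:
  F2 (cap 24, load 15): B, C — cost 5×11 + 10×11 = 165
  F3 (cap 16, load 16): A, D, E — cost 4×2 + 7×5 + 5×11 = 98
  Shipping 263, fixed 114 → total 377.
  Any other capacity-feasible assignment to {F2, F3} ships for at least 263.
Compare {F1, F2}: its best feasible assignment gives total 383.
Compare {F1, F2, F3}: its best feasible assignment gives total 388.
Every other set of open sites that can feasibly serve all demand totals ≥ 383 even under its best assignment. Minimum: 377.

377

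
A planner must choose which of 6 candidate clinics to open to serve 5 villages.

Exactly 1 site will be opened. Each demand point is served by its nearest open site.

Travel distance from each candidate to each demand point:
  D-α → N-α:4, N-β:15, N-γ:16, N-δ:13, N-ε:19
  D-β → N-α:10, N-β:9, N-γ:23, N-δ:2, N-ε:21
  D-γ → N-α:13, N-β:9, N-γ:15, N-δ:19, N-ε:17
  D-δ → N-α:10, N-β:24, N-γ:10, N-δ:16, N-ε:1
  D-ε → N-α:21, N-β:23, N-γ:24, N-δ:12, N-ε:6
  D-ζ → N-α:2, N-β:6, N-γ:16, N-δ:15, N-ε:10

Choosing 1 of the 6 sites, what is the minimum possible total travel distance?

Open {D-ζ}.
  N-α→D-ζ 2, N-β→D-ζ 6, N-γ→D-ζ 16, N-δ→D-ζ 15, N-ε→D-ζ 10  ⇒ total 49.
Compare {D-δ}: total 61.
Compare {D-β}: total 65.
No size-1 selection does better; minimum is 49.

49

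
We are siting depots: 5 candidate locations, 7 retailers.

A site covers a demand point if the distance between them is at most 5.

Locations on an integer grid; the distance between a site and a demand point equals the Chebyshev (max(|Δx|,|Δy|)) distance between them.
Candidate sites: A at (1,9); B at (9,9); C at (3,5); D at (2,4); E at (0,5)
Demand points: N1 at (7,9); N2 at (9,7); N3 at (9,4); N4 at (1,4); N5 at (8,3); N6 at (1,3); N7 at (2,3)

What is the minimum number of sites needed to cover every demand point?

2

Coverage sets (demand points within 5 of each site):
  A: {N4}
  B: {N1, N2, N3}
  C: {N1, N4, N5, N6, N7}
  D: {N1, N4, N6, N7}
  E: {N4, N6, N7}
No single site covers all 7 demand points.
But {B, C} covers everything, so the minimum is 2.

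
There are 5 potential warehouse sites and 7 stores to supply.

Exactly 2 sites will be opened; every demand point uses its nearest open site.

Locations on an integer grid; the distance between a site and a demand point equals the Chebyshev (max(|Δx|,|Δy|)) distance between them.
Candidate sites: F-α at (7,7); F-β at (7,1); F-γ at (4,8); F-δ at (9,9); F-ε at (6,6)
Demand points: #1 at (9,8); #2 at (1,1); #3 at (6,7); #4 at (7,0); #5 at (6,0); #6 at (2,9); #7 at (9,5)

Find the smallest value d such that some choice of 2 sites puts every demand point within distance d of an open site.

5

Open {F-β, F-ε}.
  Farthest demand point is #2 at distance 5 (to F-ε); all others are ≤ 5.
With {F-α, F-β} the worst case is 6.
With {F-α, F-ε} the worst case is 6.
No size-2 selection achieves below 5.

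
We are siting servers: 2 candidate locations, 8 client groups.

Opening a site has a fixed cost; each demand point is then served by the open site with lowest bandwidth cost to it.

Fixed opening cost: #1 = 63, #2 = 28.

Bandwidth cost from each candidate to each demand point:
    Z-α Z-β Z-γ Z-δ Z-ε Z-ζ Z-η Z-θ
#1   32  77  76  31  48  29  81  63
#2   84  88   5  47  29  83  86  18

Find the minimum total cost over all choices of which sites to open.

Open {#1, #2}: assign each demand point to its cheapest open site.
  Z-α→#1 32, Z-β→#1 77, Z-γ→#2 5, Z-δ→#1 31, Z-ε→#2 29, Z-ζ→#1 29, Z-η→#1 81, Z-θ→#2 18
  bandwidth cost 302, fixed 91 → total 393.
Compare {#2}: bandwidth cost 440 + fixed 28 = 468.
Compare {#1}: bandwidth cost 437 + fixed 63 = 500.

393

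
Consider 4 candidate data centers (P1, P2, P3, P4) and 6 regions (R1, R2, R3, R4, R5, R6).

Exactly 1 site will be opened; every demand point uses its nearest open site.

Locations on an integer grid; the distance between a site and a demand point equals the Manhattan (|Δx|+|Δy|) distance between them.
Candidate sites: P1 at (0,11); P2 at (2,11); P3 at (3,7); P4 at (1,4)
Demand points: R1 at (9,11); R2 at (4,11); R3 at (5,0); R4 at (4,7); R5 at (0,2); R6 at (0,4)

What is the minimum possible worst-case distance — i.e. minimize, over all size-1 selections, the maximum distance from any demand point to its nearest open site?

Open {P3}.
  Farthest demand point is R1 at distance 10 (to P3); all others are ≤ 10.
With {P2} the worst case is 14.
With {P4} the worst case is 15.
No size-1 selection achieves below 10.

10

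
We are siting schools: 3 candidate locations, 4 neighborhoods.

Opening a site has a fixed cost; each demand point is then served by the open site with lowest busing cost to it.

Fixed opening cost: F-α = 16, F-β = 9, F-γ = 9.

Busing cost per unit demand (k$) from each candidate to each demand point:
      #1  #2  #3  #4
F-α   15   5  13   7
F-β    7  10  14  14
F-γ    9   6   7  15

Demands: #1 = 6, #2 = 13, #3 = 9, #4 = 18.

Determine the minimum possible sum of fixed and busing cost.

Open {F-α, F-β, F-γ}: assign each demand point to its cheapest open site.
  #1→F-β 6×7=42, #2→F-α 13×5=65, #3→F-γ 9×7=63, #4→F-α 18×7=126
  busing cost 296, fixed 34 → total 330.
Compare {F-α, F-γ}: busing cost 308 + fixed 25 = 333.
Compare {F-α, F-β}: busing cost 350 + fixed 25 = 375.
Compare {F-α}: busing cost 398 + fixed 16 = 414.
All other subsets cost ≥ 333. Minimum total cost: 330.

330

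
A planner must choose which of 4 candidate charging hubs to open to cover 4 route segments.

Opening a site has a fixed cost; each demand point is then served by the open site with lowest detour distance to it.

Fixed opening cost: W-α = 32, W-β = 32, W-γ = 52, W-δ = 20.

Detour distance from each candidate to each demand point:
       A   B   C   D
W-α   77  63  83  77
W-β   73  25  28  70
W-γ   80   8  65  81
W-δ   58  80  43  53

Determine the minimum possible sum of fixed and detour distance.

216

Open {W-β, W-δ}: assign each demand point to its cheapest open site.
  A→W-δ 58, B→W-β 25, C→W-β 28, D→W-δ 53
  detour distance 164, fixed 52 → total 216.
Compare {W-β}: detour distance 196 + fixed 32 = 228.
Compare {W-γ, W-δ}: detour distance 162 + fixed 72 = 234.
Compare {W-α, W-β, W-δ}: detour distance 164 + fixed 84 = 248.
All other subsets cost ≥ 228. Minimum total cost: 216.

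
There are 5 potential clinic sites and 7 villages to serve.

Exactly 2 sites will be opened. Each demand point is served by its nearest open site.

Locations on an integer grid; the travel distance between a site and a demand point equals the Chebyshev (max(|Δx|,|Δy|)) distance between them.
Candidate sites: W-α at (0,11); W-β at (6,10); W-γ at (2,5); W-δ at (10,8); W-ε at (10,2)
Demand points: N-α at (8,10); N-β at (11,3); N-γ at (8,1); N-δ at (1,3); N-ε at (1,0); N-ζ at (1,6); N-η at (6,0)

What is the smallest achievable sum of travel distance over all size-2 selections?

Open {W-γ, W-ε}.
  N-α→W-γ 6, N-β→W-ε 1, N-γ→W-ε 2, N-δ→W-γ 2, N-ε→W-γ 5, N-ζ→W-γ 1, N-η→W-ε 4  ⇒ total 21.
Compare {W-γ, W-δ}: total 26.
Compare {W-β, W-γ}: total 28.
No size-2 selection does better; minimum is 21.

21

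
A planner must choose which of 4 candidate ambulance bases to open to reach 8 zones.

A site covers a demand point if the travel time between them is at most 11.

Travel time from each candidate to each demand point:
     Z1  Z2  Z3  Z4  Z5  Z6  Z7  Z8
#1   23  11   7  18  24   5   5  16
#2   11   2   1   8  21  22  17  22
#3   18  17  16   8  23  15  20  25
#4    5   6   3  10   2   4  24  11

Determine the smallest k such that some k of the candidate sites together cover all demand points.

2

Coverage sets (demand points within 11 of each site):
  #1: {Z2, Z3, Z6, Z7}
  #2: {Z1, Z2, Z3, Z4}
  #3: {Z4}
  #4: {Z1, Z2, Z3, Z4, Z5, Z6, Z8}
No single site covers all 8 demand points.
But {#1, #4} covers everything, so the minimum is 2.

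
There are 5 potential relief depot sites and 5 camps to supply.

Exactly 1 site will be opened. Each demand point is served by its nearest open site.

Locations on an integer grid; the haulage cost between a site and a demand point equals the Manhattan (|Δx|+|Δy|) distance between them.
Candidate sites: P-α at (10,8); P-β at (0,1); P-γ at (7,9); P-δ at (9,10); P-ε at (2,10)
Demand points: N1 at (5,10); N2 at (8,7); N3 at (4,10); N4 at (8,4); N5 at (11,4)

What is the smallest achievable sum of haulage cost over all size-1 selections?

Open {P-γ}.
  N1→P-γ 3, N2→P-γ 3, N3→P-γ 4, N4→P-γ 6, N5→P-γ 9  ⇒ total 25.
Compare {P-δ}: total 28.
Compare {P-α}: total 29.
No size-1 selection does better; minimum is 25.

25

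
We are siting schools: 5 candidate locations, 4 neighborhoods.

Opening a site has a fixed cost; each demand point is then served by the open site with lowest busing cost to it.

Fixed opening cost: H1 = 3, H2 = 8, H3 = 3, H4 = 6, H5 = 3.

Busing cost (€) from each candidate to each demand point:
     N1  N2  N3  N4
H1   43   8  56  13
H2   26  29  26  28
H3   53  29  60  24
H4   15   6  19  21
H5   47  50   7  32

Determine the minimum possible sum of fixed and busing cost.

53

Open {H1, H4, H5}: assign each demand point to its cheapest open site.
  N1→H4 15, N2→H4 6, N3→H5 7, N4→H1 13
  busing cost 41, fixed 12 → total 53.
Compare {H1, H3, H4, H5}: busing cost 41 + fixed 15 = 56.
Compare {H4, H5}: busing cost 49 + fixed 9 = 58.
Compare {H3, H4, H5}: busing cost 49 + fixed 12 = 61.
All other subsets cost ≥ 56. Minimum total cost: 53.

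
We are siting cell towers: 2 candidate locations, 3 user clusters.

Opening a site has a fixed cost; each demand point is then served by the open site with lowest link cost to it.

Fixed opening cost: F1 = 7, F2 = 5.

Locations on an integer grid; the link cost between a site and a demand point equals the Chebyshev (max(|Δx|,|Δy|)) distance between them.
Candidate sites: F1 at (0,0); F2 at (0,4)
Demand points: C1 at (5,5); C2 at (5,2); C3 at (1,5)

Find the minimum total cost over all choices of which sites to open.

16

Open {F2}: assign each demand point to its cheapest open site.
  C1→F2 5, C2→F2 5, C3→F2 1
  link cost 11, fixed 5 → total 16.
Compare {F1}: link cost 15 + fixed 7 = 22.
Compare {F1, F2}: link cost 11 + fixed 12 = 23.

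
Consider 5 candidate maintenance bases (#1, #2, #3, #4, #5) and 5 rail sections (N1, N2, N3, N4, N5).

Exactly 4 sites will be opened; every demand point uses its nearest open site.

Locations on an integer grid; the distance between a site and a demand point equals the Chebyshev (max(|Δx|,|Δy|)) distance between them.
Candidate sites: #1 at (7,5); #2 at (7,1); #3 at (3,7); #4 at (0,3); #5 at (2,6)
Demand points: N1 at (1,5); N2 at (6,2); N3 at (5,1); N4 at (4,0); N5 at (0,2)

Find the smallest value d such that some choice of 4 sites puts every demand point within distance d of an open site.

3

Open {#1, #2, #3, #4}.
  Farthest demand point is N4 at distance 3 (to #2); all others are ≤ 3.
With {#1, #2, #4, #5} the worst case is 3.
With {#2, #3, #4, #5} the worst case is 3.
No size-4 selection achieves below 3.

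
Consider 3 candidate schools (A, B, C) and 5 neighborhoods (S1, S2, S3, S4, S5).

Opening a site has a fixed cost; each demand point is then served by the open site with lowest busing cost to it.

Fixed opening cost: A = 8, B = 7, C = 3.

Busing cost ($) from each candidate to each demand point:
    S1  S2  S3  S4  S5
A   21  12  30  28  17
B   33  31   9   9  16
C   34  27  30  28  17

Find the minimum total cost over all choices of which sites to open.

82

Open {A, B}: assign each demand point to its cheapest open site.
  S1→A 21, S2→A 12, S3→B 9, S4→B 9, S5→B 16
  busing cost 67, fixed 15 → total 82.
Compare {A, B, C}: busing cost 67 + fixed 18 = 85.
Compare {B, C}: busing cost 94 + fixed 10 = 104.
Compare {B}: busing cost 98 + fixed 7 = 105.
All other subsets cost ≥ 85. Minimum total cost: 82.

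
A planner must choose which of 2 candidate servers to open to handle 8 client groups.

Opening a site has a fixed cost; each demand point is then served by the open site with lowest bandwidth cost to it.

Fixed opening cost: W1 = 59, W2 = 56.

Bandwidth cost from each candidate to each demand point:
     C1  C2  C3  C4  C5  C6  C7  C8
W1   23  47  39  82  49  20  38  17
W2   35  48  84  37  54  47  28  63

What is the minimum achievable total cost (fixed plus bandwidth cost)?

374

Open {W1}: assign each demand point to its cheapest open site.
  C1→W1 23, C2→W1 47, C3→W1 39, C4→W1 82, C5→W1 49, C6→W1 20, C7→W1 38, C8→W1 17
  bandwidth cost 315, fixed 59 → total 374.
Compare {W1, W2}: bandwidth cost 260 + fixed 115 = 375.
Compare {W2}: bandwidth cost 396 + fixed 56 = 452.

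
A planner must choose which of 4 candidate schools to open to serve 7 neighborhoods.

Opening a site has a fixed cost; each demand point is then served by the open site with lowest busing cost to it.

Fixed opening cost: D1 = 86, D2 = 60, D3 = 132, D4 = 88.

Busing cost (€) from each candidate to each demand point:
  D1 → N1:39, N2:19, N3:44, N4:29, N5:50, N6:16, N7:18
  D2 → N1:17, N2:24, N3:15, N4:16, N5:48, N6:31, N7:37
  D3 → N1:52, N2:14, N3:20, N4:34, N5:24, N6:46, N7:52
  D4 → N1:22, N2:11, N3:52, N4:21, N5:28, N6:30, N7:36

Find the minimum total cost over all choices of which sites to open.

248

Open {D2}: assign each demand point to its cheapest open site.
  N1→D2 17, N2→D2 24, N3→D2 15, N4→D2 16, N5→D2 48, N6→D2 31, N7→D2 37
  busing cost 188, fixed 60 → total 248.
Compare {D4}: busing cost 200 + fixed 88 = 288.
Compare {D1, D2}: busing cost 149 + fixed 146 = 295.
Compare {D1}: busing cost 215 + fixed 86 = 301.
All other subsets cost ≥ 288. Minimum total cost: 248.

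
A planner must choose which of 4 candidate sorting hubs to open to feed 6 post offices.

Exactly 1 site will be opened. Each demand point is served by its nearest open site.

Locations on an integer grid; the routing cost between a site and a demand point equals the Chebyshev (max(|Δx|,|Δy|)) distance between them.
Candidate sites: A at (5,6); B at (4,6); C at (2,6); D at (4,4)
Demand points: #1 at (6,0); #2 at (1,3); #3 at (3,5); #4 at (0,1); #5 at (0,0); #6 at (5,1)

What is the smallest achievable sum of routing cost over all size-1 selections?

Open {D}.
  #1→D 4, #2→D 3, #3→D 1, #4→D 4, #5→D 4, #6→D 3  ⇒ total 19.
Compare {B}: total 26.
Compare {C}: total 26.
No size-1 selection does better; minimum is 19.

19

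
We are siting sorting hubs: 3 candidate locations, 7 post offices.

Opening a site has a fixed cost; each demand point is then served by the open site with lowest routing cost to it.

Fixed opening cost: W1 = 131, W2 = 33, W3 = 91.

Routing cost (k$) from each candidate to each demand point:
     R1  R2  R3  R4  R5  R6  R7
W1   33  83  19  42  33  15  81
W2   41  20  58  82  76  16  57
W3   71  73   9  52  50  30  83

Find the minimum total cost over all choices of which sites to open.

Open {W2, W3}: assign each demand point to its cheapest open site.
  R1→W2 41, R2→W2 20, R3→W3 9, R4→W3 52, R5→W3 50, R6→W2 16, R7→W2 57
  routing cost 245, fixed 124 → total 369.
Compare {W2}: routing cost 350 + fixed 33 = 383.
Compare {W1, W2}: routing cost 219 + fixed 164 = 383.
Compare {W1}: routing cost 306 + fixed 131 = 437.
All other subsets cost ≥ 383. Minimum total cost: 369.

369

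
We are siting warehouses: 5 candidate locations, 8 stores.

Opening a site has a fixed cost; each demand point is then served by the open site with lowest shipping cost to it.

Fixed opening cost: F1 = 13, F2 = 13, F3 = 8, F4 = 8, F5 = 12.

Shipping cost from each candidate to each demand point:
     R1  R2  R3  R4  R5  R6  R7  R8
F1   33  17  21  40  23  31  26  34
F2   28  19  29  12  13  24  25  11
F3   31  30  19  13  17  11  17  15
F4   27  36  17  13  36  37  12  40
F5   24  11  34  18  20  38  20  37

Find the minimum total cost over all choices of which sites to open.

147

Open {F3, F5}: assign each demand point to its cheapest open site.
  R1→F5 24, R2→F5 11, R3→F3 19, R4→F3 13, R5→F3 17, R6→F3 11, R7→F3 17, R8→F3 15
  shipping cost 127, fixed 20 → total 147.
Compare {F3, F4, F5}: shipping cost 120 + fixed 28 = 148.
Compare {F2, F3}: shipping cost 130 + fixed 21 = 151.
Compare {F2, F3, F4}: shipping cost 122 + fixed 29 = 151.
All other subsets cost ≥ 148. Minimum total cost: 147.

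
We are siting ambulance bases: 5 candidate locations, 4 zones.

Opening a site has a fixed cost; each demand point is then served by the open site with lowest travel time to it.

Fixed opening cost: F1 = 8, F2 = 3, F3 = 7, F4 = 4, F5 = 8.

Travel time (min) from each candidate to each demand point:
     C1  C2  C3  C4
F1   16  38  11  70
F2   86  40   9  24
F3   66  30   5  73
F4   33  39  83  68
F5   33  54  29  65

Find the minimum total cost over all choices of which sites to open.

Open {F1, F2, F3}: assign each demand point to its cheapest open site.
  C1→F1 16, C2→F3 30, C3→F3 5, C4→F2 24
  travel time 75, fixed 18 → total 93.
Compare {F1, F2, F3, F4}: travel time 75 + fixed 22 = 97.
Compare {F1, F2}: travel time 87 + fixed 11 = 98.
Compare {F1, F2, F3, F5}: travel time 75 + fixed 26 = 101.
All other subsets cost ≥ 97. Minimum total cost: 93.

93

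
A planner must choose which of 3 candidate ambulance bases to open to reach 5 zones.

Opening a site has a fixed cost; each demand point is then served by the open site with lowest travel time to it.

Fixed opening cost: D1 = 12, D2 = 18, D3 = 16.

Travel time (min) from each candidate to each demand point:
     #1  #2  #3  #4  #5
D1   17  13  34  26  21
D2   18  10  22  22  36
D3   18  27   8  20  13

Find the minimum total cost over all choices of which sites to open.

Open {D1, D3}: assign each demand point to its cheapest open site.
  #1→D1 17, #2→D1 13, #3→D3 8, #4→D3 20, #5→D3 13
  travel time 71, fixed 28 → total 99.
Compare {D3}: travel time 86 + fixed 16 = 102.
Compare {D2, D3}: travel time 69 + fixed 34 = 103.
Compare {D1, D2, D3}: travel time 68 + fixed 46 = 114.
All other subsets cost ≥ 102. Minimum total cost: 99.

99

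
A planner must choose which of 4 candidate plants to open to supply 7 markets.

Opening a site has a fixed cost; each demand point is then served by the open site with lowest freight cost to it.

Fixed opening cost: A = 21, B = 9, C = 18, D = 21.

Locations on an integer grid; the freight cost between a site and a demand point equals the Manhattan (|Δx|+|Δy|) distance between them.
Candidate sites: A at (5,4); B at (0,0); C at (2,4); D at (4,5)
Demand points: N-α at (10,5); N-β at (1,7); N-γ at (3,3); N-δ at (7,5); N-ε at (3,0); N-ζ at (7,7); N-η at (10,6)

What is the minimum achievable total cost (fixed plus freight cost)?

Open {D}: assign each demand point to its cheapest open site.
  N-α→D 6, N-β→D 5, N-γ→D 3, N-δ→D 3, N-ε→D 6, N-ζ→D 5, N-η→D 7
  freight cost 35, fixed 21 → total 56.
Compare {A}: freight cost 37 + fixed 21 = 58.
Compare {C}: freight cost 44 + fixed 18 = 62.
Compare {B, D}: freight cost 32 + fixed 30 = 62.
All other subsets cost ≥ 58. Minimum total cost: 56.

56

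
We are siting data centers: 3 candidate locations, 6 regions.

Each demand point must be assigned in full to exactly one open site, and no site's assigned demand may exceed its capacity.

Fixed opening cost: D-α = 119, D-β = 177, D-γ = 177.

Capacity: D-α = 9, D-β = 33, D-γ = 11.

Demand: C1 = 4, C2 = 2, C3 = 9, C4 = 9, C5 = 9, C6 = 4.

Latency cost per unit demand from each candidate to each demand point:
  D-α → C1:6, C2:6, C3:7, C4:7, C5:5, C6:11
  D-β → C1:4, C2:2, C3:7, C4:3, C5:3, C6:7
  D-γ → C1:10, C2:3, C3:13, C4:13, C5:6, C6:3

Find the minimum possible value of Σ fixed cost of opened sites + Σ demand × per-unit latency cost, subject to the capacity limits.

461

Open {D-α, D-β}; cheapest assignment that respects the capacities:
  D-α (cap 9, load 9): C3 — cost 9×7 = 63
  D-β (cap 33, load 28): C1, C2, C4, C5, C6 — cost 4×4 + 2×2 + 9×3 + 9×3 + 4×7 = 102
  Shipping 165, fixed 296 → total 461.
  Any other capacity-feasible assignment to {D-α, D-β} ships for at least 165.
Compare {D-β, D-γ}: its best feasible assignment gives total 503.
Compare {D-α, D-β, D-γ}: its best feasible assignment gives total 622.
Every other set of open sites that can feasibly serve all demand totals ≥ 503 even under its best assignment. Minimum: 461.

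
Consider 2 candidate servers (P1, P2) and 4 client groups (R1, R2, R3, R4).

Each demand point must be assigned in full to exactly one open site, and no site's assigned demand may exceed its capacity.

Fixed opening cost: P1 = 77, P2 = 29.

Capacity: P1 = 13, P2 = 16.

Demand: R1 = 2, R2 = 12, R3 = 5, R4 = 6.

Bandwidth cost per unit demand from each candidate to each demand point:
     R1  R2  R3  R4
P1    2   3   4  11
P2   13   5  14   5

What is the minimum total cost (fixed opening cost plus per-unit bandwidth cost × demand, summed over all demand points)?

256

Open {P1, P2}; cheapest assignment that respects the capacities:
  P1 (cap 13, load 13): R1, R3, R4 — cost 2×2 + 5×4 + 6×11 = 90
  P2 (cap 16, load 12): R2 — cost 12×5 = 60
  Shipping 150, fixed 106 → total 256.
  Any other capacity-feasible assignment to {P1, P2} ships for at least 150.
Total demand is 25 and no other set of sites has combined capacity ≥ 25, so {P1, P2} is the only feasible choice of open sites. Minimum: 256.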